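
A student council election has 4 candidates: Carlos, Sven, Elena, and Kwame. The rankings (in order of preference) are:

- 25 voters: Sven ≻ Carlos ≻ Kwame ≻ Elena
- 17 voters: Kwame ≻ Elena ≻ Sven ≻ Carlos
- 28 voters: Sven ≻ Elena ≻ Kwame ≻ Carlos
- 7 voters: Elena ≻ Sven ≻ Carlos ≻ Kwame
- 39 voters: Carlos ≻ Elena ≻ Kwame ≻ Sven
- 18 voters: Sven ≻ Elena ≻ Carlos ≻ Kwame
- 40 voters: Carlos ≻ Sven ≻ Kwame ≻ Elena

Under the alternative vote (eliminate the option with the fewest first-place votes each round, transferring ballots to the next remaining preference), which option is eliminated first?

Round 1: Carlos 79, Sven 71, Elena 7, Kwame 17. Eliminate Elena.

Elena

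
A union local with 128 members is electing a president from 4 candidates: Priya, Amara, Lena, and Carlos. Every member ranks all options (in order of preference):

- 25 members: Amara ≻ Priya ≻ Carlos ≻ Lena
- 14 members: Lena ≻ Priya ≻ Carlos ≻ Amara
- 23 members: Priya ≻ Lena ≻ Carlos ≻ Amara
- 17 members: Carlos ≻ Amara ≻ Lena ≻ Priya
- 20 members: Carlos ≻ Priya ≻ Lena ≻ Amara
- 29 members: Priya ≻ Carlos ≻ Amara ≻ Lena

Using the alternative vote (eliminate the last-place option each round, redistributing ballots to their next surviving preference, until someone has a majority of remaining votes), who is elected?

Round 1: Priya 52, Amara 25, Lena 14, Carlos 37. Eliminate Lena.
Round 2: Priya 66, Amara 25, Carlos 37. Priya has a majority.

Priya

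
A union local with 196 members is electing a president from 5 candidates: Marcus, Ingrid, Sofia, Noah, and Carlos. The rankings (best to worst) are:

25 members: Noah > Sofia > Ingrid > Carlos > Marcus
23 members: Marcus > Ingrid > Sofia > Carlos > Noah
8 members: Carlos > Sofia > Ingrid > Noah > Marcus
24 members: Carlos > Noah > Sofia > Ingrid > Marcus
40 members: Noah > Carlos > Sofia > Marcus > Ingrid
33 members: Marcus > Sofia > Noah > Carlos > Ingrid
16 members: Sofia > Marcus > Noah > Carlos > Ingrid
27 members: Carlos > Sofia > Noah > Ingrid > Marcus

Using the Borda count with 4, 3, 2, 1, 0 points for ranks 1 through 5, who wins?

Marcus: 25·0 + 23·4 + 8·0 + 24·0 + 40·1 + 33·4 + 16·3 + 27·0 = 312
Ingrid: 25·2 + 23·3 + 8·2 + 24·1 + 40·0 + 33·0 + 16·0 + 27·1 = 186
Sofia: 25·3 + 23·2 + 8·3 + 24·2 + 40·2 + 33·3 + 16·4 + 27·3 = 517
Noah: 25·4 + 23·0 + 8·1 + 24·3 + 40·4 + 33·2 + 16·2 + 27·2 = 492
Carlos: 25·1 + 23·1 + 8·4 + 24·4 + 40·3 + 33·1 + 16·1 + 27·4 = 453
Sofia has the highest Borda score (517).

Sofia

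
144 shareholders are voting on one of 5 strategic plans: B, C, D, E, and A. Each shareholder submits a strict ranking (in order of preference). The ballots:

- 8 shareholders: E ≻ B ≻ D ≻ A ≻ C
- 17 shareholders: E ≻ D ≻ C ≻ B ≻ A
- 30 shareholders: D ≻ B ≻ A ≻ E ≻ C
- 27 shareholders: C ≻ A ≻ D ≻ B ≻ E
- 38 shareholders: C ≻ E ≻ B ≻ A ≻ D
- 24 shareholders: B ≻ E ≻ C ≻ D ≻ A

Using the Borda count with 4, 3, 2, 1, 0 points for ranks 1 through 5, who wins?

B: 8·3 + 17·1 + 30·3 + 27·1 + 38·2 + 24·4 = 330
C: 8·0 + 17·2 + 30·0 + 27·4 + 38·4 + 24·2 = 342
D: 8·2 + 17·3 + 30·4 + 27·2 + 38·0 + 24·1 = 265
E: 8·4 + 17·4 + 30·1 + 27·0 + 38·3 + 24·3 = 316
A: 8·1 + 17·0 + 30·2 + 27·3 + 38·1 + 24·0 = 187
C has the highest Borda score (342).

C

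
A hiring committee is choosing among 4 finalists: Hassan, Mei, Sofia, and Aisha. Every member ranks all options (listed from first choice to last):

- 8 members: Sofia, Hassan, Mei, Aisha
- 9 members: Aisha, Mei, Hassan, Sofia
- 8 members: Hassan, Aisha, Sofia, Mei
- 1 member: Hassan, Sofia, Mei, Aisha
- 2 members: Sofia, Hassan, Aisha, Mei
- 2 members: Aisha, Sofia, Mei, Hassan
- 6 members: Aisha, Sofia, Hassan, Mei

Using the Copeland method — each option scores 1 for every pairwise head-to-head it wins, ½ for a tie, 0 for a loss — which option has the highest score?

Hassan

Hassan: beats Mei and Aisha; ties Sofia → score 2.5.
Mei: loses to Hassan, Sofia, and Aisha → score 0.
Sofia: beats Mei; ties Hassan; loses to Aisha → score 1.5.
Aisha: beats Mei and Sofia; loses to Hassan → score 2.
Hassan has the best pairwise record.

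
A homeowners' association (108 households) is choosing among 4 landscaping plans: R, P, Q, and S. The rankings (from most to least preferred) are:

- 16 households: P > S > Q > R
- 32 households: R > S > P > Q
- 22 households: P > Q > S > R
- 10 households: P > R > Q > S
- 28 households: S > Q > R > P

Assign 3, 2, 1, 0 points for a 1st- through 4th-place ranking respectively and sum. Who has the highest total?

R: 16·0 + 32·3 + 22·0 + 10·2 + 28·1 = 144
P: 16·3 + 32·1 + 22·3 + 10·3 + 28·0 = 176
Q: 16·1 + 32·0 + 22·2 + 10·1 + 28·2 = 126
S: 16·2 + 32·2 + 22·1 + 10·0 + 28·3 = 202
S has the highest Borda score (202).

S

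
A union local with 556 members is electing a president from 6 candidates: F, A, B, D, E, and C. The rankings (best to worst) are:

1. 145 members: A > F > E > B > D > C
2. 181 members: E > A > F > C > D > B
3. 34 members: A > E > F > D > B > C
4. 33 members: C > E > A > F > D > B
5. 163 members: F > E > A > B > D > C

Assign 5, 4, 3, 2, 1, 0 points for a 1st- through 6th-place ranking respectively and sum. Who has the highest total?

E

F: 145·4 + 181·3 + 34·3 + 33·2 + 163·5 = 2106
A: 145·5 + 181·4 + 34·5 + 33·3 + 163·3 = 2207
B: 145·2 + 181·0 + 34·1 + 33·0 + 163·2 = 650
D: 145·1 + 181·1 + 34·2 + 33·1 + 163·1 = 590
E: 145·3 + 181·5 + 34·4 + 33·4 + 163·4 = 2260
C: 145·0 + 181·2 + 34·0 + 33·5 + 163·0 = 527
E has the highest Borda score (2260).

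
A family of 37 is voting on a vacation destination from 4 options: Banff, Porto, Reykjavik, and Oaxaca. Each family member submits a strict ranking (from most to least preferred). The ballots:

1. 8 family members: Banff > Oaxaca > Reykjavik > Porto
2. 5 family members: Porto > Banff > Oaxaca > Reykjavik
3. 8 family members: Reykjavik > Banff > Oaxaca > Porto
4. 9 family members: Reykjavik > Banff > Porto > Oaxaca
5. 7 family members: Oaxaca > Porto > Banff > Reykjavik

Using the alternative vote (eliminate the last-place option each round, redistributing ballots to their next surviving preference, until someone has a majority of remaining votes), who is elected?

Round 1: Banff 8, Porto 5, Reykjavik 17, Oaxaca 7. Eliminate Porto.
Round 2: Banff 13, Reykjavik 17, Oaxaca 7. Eliminate Oaxaca.
Round 3: Banff 20, Reykjavik 17. Banff has a majority.

Banff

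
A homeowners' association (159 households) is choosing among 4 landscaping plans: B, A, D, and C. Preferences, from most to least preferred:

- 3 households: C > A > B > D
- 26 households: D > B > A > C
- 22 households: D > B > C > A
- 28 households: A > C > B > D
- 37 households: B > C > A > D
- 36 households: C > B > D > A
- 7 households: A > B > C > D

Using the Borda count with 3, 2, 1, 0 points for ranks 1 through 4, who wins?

B

B: 3·1 + 26·2 + 22·2 + 28·1 + 37·3 + 36·2 + 7·2 = 324
A: 3·2 + 26·1 + 22·0 + 28·3 + 37·1 + 36·0 + 7·3 = 174
D: 3·0 + 26·3 + 22·3 + 28·0 + 37·0 + 36·1 + 7·0 = 180
C: 3·3 + 26·0 + 22·1 + 28·2 + 37·2 + 36·3 + 7·1 = 276
B has the highest Borda score (324).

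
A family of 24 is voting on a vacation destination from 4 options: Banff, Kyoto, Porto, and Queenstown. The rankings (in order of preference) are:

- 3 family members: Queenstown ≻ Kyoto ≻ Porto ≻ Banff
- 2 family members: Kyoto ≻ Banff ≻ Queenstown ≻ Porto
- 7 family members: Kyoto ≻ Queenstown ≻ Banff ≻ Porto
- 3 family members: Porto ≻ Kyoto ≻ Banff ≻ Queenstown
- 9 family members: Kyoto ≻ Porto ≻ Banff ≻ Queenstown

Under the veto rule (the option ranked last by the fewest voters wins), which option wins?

Last-place votes: Banff 3, Kyoto 0, Porto 9, Queenstown 12.
Kyoto is ranked last by the fewest voters, so Kyoto wins.

Kyoto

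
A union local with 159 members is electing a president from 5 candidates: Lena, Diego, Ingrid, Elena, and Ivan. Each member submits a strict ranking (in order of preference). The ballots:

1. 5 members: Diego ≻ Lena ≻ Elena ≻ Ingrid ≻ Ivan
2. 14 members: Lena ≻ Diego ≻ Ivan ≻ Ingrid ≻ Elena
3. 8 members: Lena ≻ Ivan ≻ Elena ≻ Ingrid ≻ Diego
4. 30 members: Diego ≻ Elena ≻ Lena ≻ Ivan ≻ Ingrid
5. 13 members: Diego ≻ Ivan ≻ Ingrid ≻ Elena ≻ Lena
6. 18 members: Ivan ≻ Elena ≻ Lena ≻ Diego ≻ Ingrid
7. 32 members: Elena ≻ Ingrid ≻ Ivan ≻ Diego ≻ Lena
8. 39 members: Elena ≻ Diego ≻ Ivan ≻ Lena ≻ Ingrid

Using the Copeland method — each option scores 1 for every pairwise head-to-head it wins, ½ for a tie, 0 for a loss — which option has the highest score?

Lena: beats Ingrid; loses to Diego, Elena, and Ivan → score 1.
Diego: beats Lena, Ingrid, and Ivan; loses to Elena → score 3.
Ingrid: loses to Lena, Diego, Elena, and Ivan → score 0.
Elena: beats Lena, Diego, Ingrid, and Ivan → score 4.
Ivan: beats Lena and Ingrid; loses to Diego and Elena → score 2.
Elena has the best pairwise record.

Elena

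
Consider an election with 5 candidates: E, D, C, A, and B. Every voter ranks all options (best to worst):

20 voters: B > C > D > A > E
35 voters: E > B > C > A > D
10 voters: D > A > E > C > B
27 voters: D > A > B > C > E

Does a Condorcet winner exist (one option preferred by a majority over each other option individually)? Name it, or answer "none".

B vs E: 47–45 for B.
B vs D: 55–37 for B.
B vs C: 82–10 for B.
B vs A: 55–37 for B.
B beats every other option head-to-head.

B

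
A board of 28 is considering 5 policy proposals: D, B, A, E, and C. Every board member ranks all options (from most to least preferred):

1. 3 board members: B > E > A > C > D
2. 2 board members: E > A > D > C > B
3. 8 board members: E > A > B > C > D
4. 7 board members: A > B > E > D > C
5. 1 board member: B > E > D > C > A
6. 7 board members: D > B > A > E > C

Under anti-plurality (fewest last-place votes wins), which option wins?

Last-place votes: D 11, B 2, A 1, E 0, C 14.
E is ranked last by the fewest voters, so E wins.

E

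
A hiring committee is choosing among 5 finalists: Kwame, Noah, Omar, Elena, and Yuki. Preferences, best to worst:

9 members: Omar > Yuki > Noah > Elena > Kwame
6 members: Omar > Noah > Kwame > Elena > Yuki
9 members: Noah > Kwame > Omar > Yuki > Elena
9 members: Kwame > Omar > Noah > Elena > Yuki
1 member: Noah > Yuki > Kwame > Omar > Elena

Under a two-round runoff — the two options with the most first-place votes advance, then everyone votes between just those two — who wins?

Omar

Round 1 first-place votes: Kwame 9, Noah 10, Omar 15, Elena 0, Yuki 0.
Omar and Noah advance.
Runoff: Omar is preferred to Noah by 24 voters; Noah by 10.
Omar wins the runoff.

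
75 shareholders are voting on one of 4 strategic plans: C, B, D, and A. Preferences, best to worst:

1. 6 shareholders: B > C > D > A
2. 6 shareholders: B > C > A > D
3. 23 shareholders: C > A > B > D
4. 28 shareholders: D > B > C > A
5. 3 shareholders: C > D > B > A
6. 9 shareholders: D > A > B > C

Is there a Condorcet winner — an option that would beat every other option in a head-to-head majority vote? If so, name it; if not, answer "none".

none

Checking pairwise contests:
B beats C 49–26.
D beats B 40–35.
C beats D 38–37.
C beats A 66–9.
Every option loses at least one head-to-head, so there is no Condorcet winner.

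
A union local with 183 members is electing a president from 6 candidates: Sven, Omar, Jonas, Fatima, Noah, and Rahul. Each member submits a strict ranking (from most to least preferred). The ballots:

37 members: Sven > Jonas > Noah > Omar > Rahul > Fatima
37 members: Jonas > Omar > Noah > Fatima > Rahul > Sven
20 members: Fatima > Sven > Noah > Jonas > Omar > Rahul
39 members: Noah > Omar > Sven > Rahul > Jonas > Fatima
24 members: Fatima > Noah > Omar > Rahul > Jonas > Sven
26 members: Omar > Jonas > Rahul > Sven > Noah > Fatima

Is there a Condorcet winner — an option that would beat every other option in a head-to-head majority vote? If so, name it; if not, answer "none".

none

Checking pairwise contests:
Omar beats Sven 126–57.
Jonas beats Omar 94–89.
Sven beats Jonas 96–87.
Sven beats Fatima 102–81.
Jonas beats Noah 100–83.
Sven beats Rahul 96–87.
Every option loses at least one head-to-head, so there is no Condorcet winner.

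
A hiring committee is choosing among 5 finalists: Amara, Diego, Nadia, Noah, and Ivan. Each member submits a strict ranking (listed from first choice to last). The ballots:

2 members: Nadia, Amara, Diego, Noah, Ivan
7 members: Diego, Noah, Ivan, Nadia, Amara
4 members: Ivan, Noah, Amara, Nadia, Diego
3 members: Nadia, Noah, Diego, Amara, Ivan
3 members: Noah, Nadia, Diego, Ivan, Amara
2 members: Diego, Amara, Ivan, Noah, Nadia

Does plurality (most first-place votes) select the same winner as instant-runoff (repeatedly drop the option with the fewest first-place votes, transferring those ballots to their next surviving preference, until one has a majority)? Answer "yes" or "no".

Plurality — first-place votes: Amara 0, Diego 9, Nadia 5, Noah 3, Ivan 4. Winner: Diego.
Instant-runoff — R1 Amara 0, Diego 9, Nadia 5, Noah 3, Ivan 4 (Amara out); R2 Diego 9, Nadia 5, Noah 3, Ivan 4 (Noah out); R3 Diego 9, Nadia 8, Ivan 4 (Ivan out); R4 Diego 9, Nadia 12 (Nadia winner). Winner: Nadia.
The two methods disagree.

no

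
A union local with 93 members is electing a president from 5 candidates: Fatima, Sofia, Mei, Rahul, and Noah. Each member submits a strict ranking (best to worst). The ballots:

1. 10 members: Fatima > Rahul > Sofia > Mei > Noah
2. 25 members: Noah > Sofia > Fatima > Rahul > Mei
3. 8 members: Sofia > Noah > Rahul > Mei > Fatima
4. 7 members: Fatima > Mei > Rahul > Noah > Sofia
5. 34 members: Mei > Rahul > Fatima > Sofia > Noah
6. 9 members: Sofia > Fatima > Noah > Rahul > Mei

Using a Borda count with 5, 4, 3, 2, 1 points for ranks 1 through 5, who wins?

Fatima: 10·5 + 25·3 + 8·1 + 7·5 + 34·3 + 9·4 = 306
Sofia: 10·3 + 25·4 + 8·5 + 7·1 + 34·2 + 9·5 = 290
Mei: 10·2 + 25·1 + 8·2 + 7·4 + 34·5 + 9·1 = 268
Rahul: 10·4 + 25·2 + 8·3 + 7·3 + 34·4 + 9·2 = 289
Noah: 10·1 + 25·5 + 8·4 + 7·2 + 34·1 + 9·3 = 242
Fatima has the highest Borda score (306).

Fatima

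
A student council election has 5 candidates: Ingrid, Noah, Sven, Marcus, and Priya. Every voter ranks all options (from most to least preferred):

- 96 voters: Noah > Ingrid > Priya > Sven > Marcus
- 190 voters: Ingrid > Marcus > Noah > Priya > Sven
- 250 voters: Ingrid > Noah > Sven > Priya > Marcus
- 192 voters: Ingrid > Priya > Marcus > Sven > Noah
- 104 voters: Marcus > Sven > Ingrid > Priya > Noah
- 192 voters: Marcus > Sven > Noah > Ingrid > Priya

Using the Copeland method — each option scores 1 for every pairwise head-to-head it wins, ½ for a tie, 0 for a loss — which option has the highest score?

Ingrid: beats Noah, Sven, Marcus, and Priya → score 4.
Noah: beats Sven and Priya; loses to Ingrid and Marcus → score 2.
Sven: beats Priya; loses to Ingrid, Noah, and Marcus → score 1.
Marcus: beats Noah and Sven; loses to Ingrid and Priya → score 2.
Priya: beats Marcus; loses to Ingrid, Noah, and Sven → score 1.
Ingrid has the best pairwise record.

Ingrid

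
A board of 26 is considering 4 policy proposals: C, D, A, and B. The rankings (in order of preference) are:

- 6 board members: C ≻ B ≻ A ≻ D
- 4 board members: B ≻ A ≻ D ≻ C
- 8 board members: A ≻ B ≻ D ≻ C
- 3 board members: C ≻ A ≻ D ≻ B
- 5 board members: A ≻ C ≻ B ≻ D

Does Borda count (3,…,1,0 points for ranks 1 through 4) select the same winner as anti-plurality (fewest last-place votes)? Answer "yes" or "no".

yes

Borda — scores: C 37, D 15, A 59, B 45. Winner: A.
Anti-plurality — last-place votes: C 12, D 11, A 0, B 3. Winner: A.
The two methods agree.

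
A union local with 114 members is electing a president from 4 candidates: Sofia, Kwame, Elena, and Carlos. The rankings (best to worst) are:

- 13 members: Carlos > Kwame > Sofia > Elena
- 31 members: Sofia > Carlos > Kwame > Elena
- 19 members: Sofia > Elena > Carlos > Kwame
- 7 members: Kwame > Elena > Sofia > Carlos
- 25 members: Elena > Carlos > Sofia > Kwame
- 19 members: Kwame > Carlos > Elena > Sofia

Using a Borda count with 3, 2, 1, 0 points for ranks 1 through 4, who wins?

Carlos

Sofia: 13·1 + 31·3 + 19·3 + 7·1 + 25·1 + 19·0 = 195
Kwame: 13·2 + 31·1 + 19·0 + 7·3 + 25·0 + 19·3 = 135
Elena: 13·0 + 31·0 + 19·2 + 7·2 + 25·3 + 19·1 = 146
Carlos: 13·3 + 31·2 + 19·1 + 7·0 + 25·2 + 19·2 = 208
Carlos has the highest Borda score (208).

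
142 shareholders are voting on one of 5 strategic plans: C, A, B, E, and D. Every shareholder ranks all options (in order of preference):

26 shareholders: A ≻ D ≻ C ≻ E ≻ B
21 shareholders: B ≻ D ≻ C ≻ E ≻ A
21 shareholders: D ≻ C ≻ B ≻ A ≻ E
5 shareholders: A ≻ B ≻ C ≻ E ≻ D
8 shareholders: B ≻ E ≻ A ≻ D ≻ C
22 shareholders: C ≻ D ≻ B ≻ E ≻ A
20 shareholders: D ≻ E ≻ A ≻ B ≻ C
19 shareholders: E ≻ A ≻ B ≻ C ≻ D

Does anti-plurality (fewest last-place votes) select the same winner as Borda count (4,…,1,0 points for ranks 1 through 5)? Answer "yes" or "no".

Anti-plurality — last-place votes: C 28, A 43, B 26, E 21, D 24. Winner: E.
Borda — scores: C 274, A 258, B 275, E 234, D 379. Winner: D.
The two methods disagree.

no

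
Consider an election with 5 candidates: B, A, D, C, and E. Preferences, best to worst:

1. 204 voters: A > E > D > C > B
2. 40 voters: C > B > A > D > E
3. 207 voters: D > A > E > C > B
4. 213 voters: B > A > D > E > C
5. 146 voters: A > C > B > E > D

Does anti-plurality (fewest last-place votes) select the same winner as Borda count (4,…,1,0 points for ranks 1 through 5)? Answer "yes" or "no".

yes

Anti-plurality — last-place votes: B 411, A 0, D 146, C 213, E 40. Winner: A.
Borda — scores: B 1264, A 2740, D 1702, C 1009, E 1385. Winner: A.
The two methods agree.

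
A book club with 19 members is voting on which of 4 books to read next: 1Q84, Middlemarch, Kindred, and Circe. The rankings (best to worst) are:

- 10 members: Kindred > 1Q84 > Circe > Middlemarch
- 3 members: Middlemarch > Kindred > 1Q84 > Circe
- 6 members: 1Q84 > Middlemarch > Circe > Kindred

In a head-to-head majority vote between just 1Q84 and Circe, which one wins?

1Q84

Voters preferring 1Q84 to Circe: 19; preferring Circe to 1Q84: 0.
1Q84 wins the head-to-head.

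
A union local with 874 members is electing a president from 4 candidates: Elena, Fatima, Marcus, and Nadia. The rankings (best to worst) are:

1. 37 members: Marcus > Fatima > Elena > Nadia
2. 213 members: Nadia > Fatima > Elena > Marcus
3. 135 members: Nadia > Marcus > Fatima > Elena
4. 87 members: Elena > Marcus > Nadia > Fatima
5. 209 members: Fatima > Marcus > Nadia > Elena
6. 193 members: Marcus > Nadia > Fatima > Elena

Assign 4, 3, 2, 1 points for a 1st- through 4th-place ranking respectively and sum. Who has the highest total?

Nadia

Elena: 37·2 + 213·2 + 135·1 + 87·4 + 209·1 + 193·1 = 1385
Fatima: 37·3 + 213·3 + 135·2 + 87·1 + 209·4 + 193·2 = 2329
Marcus: 37·4 + 213·1 + 135·3 + 87·3 + 209·3 + 193·4 = 2426
Nadia: 37·1 + 213·4 + 135·4 + 87·2 + 209·2 + 193·3 = 2600
Nadia has the highest Borda score (2600).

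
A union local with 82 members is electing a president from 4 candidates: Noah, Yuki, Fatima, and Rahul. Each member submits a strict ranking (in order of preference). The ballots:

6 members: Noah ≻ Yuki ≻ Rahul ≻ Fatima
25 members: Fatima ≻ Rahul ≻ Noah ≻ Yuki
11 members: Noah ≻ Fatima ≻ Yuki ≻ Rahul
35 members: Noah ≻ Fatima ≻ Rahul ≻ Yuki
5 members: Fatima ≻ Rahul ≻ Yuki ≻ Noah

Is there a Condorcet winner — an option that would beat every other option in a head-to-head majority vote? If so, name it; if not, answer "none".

Noah vs Yuki: 77–5 for Noah.
Noah vs Fatima: 52–30 for Noah.
Noah vs Rahul: 52–30 for Noah.
Noah beats every other option head-to-head.

Noah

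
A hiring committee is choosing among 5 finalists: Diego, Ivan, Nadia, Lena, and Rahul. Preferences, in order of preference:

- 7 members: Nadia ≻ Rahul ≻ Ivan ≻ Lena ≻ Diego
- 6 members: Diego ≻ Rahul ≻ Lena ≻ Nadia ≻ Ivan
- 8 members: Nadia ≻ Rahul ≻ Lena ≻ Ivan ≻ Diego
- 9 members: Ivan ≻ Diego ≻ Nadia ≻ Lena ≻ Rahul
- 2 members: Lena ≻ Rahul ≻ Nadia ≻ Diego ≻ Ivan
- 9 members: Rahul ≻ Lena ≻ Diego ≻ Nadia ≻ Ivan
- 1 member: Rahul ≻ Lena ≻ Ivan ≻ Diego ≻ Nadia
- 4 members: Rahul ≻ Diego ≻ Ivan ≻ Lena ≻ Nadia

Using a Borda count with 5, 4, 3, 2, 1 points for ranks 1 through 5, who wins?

Diego: 7·1 + 6·5 + 8·1 + 9·4 + 2·2 + 9·3 + 1·2 + 4·4 = 130
Ivan: 7·3 + 6·1 + 8·2 + 9·5 + 2·1 + 9·1 + 1·3 + 4·3 = 114
Nadia: 7·5 + 6·2 + 8·5 + 9·3 + 2·3 + 9·2 + 1·1 + 4·1 = 143
Lena: 7·2 + 6·3 + 8·3 + 9·2 + 2·5 + 9·4 + 1·4 + 4·2 = 132
Rahul: 7·4 + 6·4 + 8·4 + 9·1 + 2·4 + 9·5 + 1·5 + 4·5 = 171
Rahul has the highest Borda score (171).

Rahul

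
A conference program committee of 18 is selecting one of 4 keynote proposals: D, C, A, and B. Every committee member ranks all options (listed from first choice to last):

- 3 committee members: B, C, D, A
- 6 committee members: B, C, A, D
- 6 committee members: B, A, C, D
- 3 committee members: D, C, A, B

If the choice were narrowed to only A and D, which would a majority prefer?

A

Voters preferring A to D: 12; preferring D to A: 6.
A wins the head-to-head.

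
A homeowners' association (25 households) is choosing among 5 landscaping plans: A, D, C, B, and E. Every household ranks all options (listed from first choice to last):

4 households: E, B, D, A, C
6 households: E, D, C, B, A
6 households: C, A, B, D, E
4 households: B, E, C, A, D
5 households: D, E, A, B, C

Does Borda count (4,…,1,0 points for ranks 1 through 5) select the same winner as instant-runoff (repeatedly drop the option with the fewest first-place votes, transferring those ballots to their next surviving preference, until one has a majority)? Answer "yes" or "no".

Borda — scores: A 36, D 52, C 44, B 51, E 67. Winner: E.
Instant-runoff — R1 A 0, D 5, C 6, B 4, E 10 (A out); R2 D 5, C 6, B 4, E 10 (B out); R3 D 5, C 6, E 14 (E winner). Winner: E.
The two methods agree.

yes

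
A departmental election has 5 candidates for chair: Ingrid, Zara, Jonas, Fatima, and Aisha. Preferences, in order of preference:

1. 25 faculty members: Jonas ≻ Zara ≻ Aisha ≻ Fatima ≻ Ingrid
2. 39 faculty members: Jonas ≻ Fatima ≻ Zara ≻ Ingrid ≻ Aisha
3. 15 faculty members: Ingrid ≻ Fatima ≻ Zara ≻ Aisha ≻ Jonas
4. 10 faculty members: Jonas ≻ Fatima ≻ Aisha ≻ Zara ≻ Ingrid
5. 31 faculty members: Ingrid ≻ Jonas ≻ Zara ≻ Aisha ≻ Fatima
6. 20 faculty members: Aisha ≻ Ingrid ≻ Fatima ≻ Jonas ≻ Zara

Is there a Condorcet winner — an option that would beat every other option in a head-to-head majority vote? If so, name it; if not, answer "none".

Jonas

Jonas vs Ingrid: 74–66 for Jonas.
Jonas vs Zara: 125–15 for Jonas.
Jonas vs Fatima: 105–35 for Jonas.
Jonas vs Aisha: 105–35 for Jonas.
Jonas beats every other option head-to-head.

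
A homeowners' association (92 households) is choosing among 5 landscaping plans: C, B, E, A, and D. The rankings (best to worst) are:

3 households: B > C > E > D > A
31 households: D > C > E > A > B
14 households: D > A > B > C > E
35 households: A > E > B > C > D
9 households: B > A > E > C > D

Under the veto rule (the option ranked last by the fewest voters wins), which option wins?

Last-place votes: C 0, B 31, E 14, A 3, D 44.
C is ranked last by the fewest voters, so C wins.

C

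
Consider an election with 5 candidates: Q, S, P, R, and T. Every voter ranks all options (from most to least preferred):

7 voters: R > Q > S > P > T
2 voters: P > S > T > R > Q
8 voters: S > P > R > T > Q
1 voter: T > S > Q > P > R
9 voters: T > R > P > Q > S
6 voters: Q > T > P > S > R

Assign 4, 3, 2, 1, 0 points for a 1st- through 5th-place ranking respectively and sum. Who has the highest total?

Q: 7·3 + 2·0 + 8·0 + 1·2 + 9·1 + 6·4 = 56
S: 7·2 + 2·3 + 8·4 + 1·3 + 9·0 + 6·1 = 61
P: 7·1 + 2·4 + 8·3 + 1·1 + 9·2 + 6·2 = 70
R: 7·4 + 2·1 + 8·2 + 1·0 + 9·3 + 6·0 = 73
T: 7·0 + 2·2 + 8·1 + 1·4 + 9·4 + 6·3 = 70
R has the highest Borda score (73).

R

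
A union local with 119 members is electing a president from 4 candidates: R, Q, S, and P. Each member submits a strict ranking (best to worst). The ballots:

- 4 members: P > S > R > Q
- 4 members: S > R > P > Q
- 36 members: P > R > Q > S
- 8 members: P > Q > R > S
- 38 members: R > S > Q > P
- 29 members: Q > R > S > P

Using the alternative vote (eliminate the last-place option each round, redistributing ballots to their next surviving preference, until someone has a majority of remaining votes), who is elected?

R

Round 1: R 38, Q 29, S 4, P 48. Eliminate S.
Round 2: R 42, Q 29, P 48. Eliminate Q.
Round 3: R 71, P 48. R has a majority.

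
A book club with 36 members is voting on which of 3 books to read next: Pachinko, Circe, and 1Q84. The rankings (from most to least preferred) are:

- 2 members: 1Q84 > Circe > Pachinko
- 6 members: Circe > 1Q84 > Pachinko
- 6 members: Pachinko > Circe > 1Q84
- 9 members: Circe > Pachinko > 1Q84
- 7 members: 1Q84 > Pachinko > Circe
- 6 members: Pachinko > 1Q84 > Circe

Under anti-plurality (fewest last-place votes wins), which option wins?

Last-place votes: Pachinko 8, Circe 13, 1Q84 15.
Pachinko is ranked last by the fewest voters, so Pachinko wins.

Pachinko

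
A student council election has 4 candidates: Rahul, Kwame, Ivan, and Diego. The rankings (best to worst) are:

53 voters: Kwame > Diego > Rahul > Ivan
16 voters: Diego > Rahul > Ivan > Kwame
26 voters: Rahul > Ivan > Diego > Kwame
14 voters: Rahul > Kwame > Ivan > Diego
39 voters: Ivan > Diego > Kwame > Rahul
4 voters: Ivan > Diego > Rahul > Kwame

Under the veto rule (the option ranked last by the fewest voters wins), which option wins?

Last-place votes: Rahul 39, Kwame 46, Ivan 53, Diego 14.
Diego is ranked last by the fewest voters, so Diego wins.

Diego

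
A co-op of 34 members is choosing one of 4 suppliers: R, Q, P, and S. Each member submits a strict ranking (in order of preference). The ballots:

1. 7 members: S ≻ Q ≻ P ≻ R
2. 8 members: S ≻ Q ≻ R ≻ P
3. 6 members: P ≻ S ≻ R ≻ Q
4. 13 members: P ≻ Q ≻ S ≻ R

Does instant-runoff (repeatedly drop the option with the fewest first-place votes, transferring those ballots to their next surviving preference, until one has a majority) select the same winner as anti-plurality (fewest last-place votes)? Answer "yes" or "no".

no

Instant-runoff — R1 R 0, Q 0, P 19, S 15 (P winner). Winner: P.
Anti-plurality — last-place votes: R 20, Q 6, P 8, S 0. Winner: S.
The two methods disagree.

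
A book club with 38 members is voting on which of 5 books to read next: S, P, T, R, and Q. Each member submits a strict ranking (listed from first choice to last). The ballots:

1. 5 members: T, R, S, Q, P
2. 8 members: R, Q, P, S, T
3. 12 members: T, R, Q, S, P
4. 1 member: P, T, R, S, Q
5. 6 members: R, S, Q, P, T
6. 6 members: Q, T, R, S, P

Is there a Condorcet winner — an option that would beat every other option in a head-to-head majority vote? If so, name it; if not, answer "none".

Checking pairwise contests:
T beats S 24–14.
S beats P 29–9.
Q beats T 20–18.
T beats R 24–14.
R beats Q 32–6.
Every option loses at least one head-to-head, so there is no Condorcet winner.

none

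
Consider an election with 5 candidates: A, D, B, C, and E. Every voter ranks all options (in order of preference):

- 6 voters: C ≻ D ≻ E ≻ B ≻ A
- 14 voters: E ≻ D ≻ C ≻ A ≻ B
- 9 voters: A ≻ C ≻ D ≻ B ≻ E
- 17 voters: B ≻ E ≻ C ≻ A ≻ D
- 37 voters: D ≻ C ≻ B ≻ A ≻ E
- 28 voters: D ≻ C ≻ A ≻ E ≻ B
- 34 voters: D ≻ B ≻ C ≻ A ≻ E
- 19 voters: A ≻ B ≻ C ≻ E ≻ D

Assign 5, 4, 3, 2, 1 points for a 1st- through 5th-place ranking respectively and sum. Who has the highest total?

A: 6·1 + 14·2 + 9·5 + 17·2 + 37·2 + 28·3 + 34·2 + 19·5 = 434
D: 6·4 + 14·4 + 9·3 + 17·1 + 37·5 + 28·5 + 34·5 + 19·1 = 638
B: 6·2 + 14·1 + 9·2 + 17·5 + 37·3 + 28·1 + 34·4 + 19·4 = 480
C: 6·5 + 14·3 + 9·4 + 17·3 + 37·4 + 28·4 + 34·3 + 19·3 = 578
E: 6·3 + 14·5 + 9·1 + 17·4 + 37·1 + 28·2 + 34·1 + 19·2 = 330
D has the highest Borda score (638).

D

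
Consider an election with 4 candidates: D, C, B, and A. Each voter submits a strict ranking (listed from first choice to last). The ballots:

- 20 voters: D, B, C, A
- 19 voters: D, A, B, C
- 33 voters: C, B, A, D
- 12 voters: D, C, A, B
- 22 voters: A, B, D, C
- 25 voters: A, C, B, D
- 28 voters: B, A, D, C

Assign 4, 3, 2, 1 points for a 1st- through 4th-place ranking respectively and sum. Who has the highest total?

D: 20·4 + 19·4 + 33·1 + 12·4 + 22·2 + 25·1 + 28·2 = 362
C: 20·2 + 19·1 + 33·4 + 12·3 + 22·1 + 25·3 + 28·1 = 352
B: 20·3 + 19·2 + 33·3 + 12·1 + 22·3 + 25·2 + 28·4 = 437
A: 20·1 + 19·3 + 33·2 + 12·2 + 22·4 + 25·4 + 28·3 = 439
A has the highest Borda score (439).

A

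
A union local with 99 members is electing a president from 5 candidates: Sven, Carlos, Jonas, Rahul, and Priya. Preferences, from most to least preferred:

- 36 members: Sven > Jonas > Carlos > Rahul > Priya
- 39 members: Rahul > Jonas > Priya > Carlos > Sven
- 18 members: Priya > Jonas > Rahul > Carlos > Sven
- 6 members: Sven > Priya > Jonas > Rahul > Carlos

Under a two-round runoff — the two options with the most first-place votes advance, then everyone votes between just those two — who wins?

Round 1 first-place votes: Sven 42, Carlos 0, Jonas 0, Rahul 39, Priya 18.
Sven and Rahul advance.
Runoff: Sven is preferred to Rahul by 42 voters; Rahul by 57.
Rahul wins the runoff.

Rahul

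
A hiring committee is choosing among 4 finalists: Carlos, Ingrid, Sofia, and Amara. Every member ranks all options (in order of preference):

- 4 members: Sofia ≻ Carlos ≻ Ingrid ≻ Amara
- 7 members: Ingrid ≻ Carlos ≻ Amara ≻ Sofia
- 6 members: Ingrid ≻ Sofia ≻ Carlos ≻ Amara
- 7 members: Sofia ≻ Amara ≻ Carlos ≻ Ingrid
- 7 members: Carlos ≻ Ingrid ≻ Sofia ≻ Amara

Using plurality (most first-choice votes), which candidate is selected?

First-place votes: Carlos 7, Ingrid 13, Sofia 11, Amara 0.
Ingrid has the most first-place votes.

Ingrid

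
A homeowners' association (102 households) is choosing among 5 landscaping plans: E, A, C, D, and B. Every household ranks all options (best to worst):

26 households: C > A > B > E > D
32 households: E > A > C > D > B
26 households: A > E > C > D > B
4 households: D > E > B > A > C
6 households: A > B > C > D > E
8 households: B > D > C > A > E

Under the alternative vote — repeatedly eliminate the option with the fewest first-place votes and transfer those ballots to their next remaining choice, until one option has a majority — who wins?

Round 1: E 32, A 32, C 26, D 4, B 8. Eliminate D.
Round 2: E 36, A 32, C 26, B 8. Eliminate B.
Round 3: E 36, A 32, C 34. Eliminate A.
Round 4: E 62, C 40. E has a majority.

E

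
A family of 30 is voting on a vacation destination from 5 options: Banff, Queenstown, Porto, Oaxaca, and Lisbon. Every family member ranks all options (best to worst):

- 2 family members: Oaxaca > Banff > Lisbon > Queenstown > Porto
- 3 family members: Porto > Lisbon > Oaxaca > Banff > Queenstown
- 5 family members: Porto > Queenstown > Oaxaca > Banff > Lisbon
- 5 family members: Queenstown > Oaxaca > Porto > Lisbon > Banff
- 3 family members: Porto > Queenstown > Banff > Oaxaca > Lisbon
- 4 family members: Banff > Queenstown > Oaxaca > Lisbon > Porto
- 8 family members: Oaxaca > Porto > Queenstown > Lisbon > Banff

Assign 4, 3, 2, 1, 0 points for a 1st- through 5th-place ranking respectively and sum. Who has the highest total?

Banff: 2·3 + 3·1 + 5·1 + 5·0 + 3·2 + 4·4 + 8·0 = 36
Queenstown: 2·1 + 3·0 + 5·3 + 5·4 + 3·3 + 4·3 + 8·2 = 74
Porto: 2·0 + 3·4 + 5·4 + 5·2 + 3·4 + 4·0 + 8·3 = 78
Oaxaca: 2·4 + 3·2 + 5·2 + 5·3 + 3·1 + 4·2 + 8·4 = 82
Lisbon: 2·2 + 3·3 + 5·0 + 5·1 + 3·0 + 4·1 + 8·1 = 30
Oaxaca has the highest Borda score (82).

Oaxaca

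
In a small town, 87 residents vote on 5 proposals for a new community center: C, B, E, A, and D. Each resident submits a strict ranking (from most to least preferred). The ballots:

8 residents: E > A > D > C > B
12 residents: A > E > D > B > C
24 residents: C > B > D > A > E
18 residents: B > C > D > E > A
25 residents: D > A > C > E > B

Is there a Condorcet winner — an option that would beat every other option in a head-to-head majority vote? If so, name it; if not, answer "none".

D vs C: 45–42 for D.
D vs B: 45–42 for D.
D vs E: 67–20 for D.
D vs A: 67–20 for D.
D beats every other option head-to-head.

D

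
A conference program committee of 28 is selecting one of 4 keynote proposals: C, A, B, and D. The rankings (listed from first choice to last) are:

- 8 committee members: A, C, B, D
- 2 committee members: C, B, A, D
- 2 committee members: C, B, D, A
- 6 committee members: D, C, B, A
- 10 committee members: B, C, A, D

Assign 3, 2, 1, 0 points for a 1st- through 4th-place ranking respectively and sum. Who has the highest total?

C

C: 8·2 + 2·3 + 2·3 + 6·2 + 10·2 = 60
A: 8·3 + 2·1 + 2·0 + 6·0 + 10·1 = 36
B: 8·1 + 2·2 + 2·2 + 6·1 + 10·3 = 52
D: 8·0 + 2·0 + 2·1 + 6·3 + 10·0 = 20
C has the highest Borda score (60).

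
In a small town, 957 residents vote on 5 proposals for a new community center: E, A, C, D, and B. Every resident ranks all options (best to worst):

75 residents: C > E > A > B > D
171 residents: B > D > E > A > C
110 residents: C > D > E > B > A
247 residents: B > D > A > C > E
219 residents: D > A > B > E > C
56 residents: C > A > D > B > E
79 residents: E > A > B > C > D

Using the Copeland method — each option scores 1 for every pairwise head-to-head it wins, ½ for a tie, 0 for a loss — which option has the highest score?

B

E: loses to A, C, D, and B → score 0.
A: beats E and C; loses to D and B → score 2.
C: beats E; loses to A, D, and B → score 1.
D: beats E, A, and C; loses to B → score 3.
B: beats E, A, C, and D → score 4.
B has the best pairwise record.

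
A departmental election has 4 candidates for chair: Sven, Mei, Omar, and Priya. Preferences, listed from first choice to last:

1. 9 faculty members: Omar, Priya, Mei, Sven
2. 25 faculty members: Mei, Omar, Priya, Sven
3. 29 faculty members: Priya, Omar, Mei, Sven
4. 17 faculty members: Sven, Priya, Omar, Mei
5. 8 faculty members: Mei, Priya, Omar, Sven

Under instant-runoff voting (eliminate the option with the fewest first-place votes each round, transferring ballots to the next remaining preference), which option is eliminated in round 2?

Round 1: Sven 17, Mei 33, Omar 9, Priya 29. Eliminate Omar.
Round 2: Sven 17, Mei 33, Priya 38. Eliminate Sven.

Sven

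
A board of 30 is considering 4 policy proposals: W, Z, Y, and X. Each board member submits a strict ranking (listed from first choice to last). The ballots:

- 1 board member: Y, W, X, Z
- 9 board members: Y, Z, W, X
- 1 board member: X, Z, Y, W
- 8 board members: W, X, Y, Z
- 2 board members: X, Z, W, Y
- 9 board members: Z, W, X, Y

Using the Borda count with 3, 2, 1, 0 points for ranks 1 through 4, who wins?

W: 1·2 + 9·1 + 1·0 + 8·3 + 2·1 + 9·2 = 55
Z: 1·0 + 9·2 + 1·2 + 8·0 + 2·2 + 9·3 = 51
Y: 1·3 + 9·3 + 1·1 + 8·1 + 2·0 + 9·0 = 39
X: 1·1 + 9·0 + 1·3 + 8·2 + 2·3 + 9·1 = 35
W has the highest Borda score (55).

W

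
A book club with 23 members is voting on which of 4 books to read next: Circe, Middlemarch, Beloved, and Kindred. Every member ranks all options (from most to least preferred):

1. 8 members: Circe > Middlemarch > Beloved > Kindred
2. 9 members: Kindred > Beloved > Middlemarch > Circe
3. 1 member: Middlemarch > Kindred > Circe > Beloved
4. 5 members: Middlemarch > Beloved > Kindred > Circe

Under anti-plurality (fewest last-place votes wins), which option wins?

Middlemarch

Last-place votes: Circe 14, Middlemarch 0, Beloved 1, Kindred 8.
Middlemarch is ranked last by the fewest voters, so Middlemarch wins.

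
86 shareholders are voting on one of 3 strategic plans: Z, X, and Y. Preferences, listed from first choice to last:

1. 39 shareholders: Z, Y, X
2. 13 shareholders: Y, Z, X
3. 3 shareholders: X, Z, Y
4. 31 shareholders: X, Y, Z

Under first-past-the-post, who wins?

Z

First-place votes: Z 39, X 34, Y 13.
Z has the most first-place votes.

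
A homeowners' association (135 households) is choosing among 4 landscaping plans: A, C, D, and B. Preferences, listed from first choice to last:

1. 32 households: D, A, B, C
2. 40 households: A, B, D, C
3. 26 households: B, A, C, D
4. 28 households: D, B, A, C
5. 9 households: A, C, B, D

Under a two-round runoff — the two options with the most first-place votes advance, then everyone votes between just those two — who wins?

Round 1 first-place votes: A 49, C 0, D 60, B 26.
D and A advance.
Runoff: D is preferred to A by 60 voters; A by 75.
A wins the runoff.

A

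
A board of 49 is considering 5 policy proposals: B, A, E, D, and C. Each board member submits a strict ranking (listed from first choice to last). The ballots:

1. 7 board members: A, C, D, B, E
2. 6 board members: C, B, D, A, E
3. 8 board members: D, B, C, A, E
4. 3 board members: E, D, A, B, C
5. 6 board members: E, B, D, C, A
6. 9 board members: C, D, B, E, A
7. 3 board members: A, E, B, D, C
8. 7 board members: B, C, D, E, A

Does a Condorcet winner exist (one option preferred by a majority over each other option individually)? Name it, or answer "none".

Checking pairwise contests:
D beats B 27–22.
B beats A 36–13.
B beats E 37–12.
C beats D 29–20.
B beats C 27–22.
Every option loses at least one head-to-head, so there is no Condorcet winner.

none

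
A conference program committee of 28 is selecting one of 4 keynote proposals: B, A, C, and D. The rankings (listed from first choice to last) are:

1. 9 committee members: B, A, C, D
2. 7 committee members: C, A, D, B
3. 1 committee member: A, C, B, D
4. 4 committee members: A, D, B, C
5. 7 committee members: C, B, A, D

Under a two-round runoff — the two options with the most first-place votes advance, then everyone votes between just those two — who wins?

Round 1 first-place votes: B 9, A 5, C 14, D 0.
C and B advance.
Runoff: C is preferred to B by 15 voters; B by 13.
C wins the runoff.

C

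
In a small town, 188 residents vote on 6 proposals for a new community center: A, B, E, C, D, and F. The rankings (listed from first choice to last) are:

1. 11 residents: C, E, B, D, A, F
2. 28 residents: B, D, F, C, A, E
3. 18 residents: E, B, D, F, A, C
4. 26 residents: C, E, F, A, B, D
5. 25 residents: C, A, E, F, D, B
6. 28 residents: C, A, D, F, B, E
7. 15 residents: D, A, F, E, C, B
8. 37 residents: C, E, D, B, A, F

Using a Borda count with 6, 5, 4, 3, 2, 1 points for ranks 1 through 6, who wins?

C

A: 11·2 + 28·2 + 18·2 + 26·3 + 25·5 + 28·5 + 15·5 + 37·2 = 606
B: 11·4 + 28·6 + 18·5 + 26·2 + 25·1 + 28·2 + 15·1 + 37·3 = 561
E: 11·5 + 28·1 + 18·6 + 26·5 + 25·4 + 28·1 + 15·3 + 37·5 = 679
C: 11·6 + 28·3 + 18·1 + 26·6 + 25·6 + 28·6 + 15·2 + 37·6 = 894
D: 11·3 + 28·5 + 18·4 + 26·1 + 25·2 + 28·4 + 15·6 + 37·4 = 671
F: 11·1 + 28·4 + 18·3 + 26·4 + 25·3 + 28·3 + 15·4 + 37·1 = 537
C has the highest Borda score (894).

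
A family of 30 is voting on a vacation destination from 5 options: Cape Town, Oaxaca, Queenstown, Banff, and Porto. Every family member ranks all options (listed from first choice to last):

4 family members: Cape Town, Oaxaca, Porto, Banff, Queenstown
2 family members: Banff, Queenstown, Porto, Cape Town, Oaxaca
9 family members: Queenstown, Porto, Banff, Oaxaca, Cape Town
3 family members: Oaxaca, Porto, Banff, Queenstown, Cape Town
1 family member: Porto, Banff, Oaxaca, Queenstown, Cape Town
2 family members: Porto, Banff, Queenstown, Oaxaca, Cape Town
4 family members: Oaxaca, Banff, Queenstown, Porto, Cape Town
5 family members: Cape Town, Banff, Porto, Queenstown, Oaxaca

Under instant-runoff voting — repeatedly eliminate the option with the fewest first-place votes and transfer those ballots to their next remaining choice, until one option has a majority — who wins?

Queenstown

Round 1: Cape Town 9, Oaxaca 7, Queenstown 9, Banff 2, Porto 3. Eliminate Banff.
Round 2: Cape Town 9, Oaxaca 7, Queenstown 11, Porto 3. Eliminate Porto.
Round 3: Cape Town 9, Oaxaca 8, Queenstown 13. Eliminate Oaxaca.
Round 4: Cape Town 9, Queenstown 21. Queenstown has a majority.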